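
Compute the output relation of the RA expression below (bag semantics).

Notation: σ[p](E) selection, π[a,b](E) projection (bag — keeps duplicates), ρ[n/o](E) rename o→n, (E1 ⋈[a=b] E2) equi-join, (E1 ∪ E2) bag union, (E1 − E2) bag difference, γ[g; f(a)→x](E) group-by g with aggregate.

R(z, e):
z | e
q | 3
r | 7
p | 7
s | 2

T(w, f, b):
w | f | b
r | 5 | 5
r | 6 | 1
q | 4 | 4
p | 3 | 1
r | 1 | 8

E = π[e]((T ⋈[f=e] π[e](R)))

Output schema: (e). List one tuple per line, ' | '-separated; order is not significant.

Row counts bottom-up:
  T → 5
  R → 4
  π[e](R) → 4
  (T ⋈[f=e] π[e](R)) → 1
  π[e]((T ⋈[f=e] π[e](R))) → 1

== RESULT ==
e
3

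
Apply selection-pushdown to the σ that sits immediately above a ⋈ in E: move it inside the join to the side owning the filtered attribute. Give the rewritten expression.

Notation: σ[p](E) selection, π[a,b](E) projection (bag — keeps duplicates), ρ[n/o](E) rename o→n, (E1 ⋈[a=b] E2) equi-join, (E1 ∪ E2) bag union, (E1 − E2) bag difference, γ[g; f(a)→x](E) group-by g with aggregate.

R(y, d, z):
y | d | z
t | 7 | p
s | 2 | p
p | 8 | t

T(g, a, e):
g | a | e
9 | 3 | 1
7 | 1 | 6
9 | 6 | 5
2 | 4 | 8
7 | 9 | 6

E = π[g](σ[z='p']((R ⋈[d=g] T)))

σ filters on z, owned by the left side.
E' = π[g]((σ[z='p'](R) ⋈[d=g] T))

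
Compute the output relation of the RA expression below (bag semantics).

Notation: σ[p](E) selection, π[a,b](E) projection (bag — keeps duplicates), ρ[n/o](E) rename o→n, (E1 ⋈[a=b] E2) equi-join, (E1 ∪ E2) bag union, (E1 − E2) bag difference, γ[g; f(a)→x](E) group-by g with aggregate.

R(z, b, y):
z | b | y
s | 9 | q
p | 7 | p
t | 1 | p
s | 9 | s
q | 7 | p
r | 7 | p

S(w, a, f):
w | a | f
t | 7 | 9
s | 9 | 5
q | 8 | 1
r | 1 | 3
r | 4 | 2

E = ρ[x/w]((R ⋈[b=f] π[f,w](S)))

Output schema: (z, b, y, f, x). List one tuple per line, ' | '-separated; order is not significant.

Stepwise |·|:
  R → 6
  S → 5
  π[f,w](S) → 5
  (R ⋈[b=f] π[f,w](S)) → 3
  ρ[x/w]((R ⋈[b=f] π[f,w](S))) → 3

== RESULT ==
z | b | y | f | x
s | 9 | q | 9 | t
s | 9 | s | 9 | t
t | 1 | p | 1 | q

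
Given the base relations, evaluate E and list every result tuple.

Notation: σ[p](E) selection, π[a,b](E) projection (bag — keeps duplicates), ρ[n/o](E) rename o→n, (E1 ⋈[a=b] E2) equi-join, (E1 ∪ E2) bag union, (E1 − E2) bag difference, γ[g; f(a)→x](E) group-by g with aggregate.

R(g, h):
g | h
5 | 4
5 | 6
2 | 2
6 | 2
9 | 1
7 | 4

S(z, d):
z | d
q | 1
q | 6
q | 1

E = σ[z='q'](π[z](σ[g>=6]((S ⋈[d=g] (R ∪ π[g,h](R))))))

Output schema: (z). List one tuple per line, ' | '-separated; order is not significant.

Subexpression sizes:
  S → 3
  R → 6
  R → 6
  π[g,h](R) → 6
  (R ∪ π[g,h](R)) → 12
  (S ⋈[d=g] (R ∪ π[g,h](R))) → 2
  σ[g>=6]((S ⋈[d=g] (R ∪ π[g,h](R)))) → 2
  π[z](σ[g>=6]((S ⋈[d=g] (R ∪ π[g,h](R))))) → 2
  σ[z='q'](π[z](σ[g>=6]((S ⋈[d=g] (R ∪ π[g,h](R)))))) → 2

== RESULT ==
z
q
q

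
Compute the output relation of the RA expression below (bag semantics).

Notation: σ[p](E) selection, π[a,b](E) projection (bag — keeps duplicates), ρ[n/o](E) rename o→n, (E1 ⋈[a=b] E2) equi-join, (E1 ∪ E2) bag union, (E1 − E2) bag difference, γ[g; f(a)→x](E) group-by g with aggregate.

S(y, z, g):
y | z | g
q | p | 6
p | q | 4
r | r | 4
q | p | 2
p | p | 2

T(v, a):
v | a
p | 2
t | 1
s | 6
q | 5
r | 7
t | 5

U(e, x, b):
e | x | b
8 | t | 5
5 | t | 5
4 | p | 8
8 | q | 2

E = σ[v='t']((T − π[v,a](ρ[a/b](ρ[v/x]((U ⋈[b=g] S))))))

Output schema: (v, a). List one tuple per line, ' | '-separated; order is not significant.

Stepwise |·|:
  T → 6
  U → 4
  S → 5
  (U ⋈[b=g] S) → 2
  ρ[v/x]((U ⋈[b=g] S)) → 2
  ρ[a/b](ρ[v/x]((U ⋈[b=g] S))) → 2
  π[v,a](ρ[a/b](ρ[v/x]((U ⋈[b=g] S)))) → 2
  (T − π[v,a](ρ[a/b](ρ[v/x]((U ⋈[b=g] S))))) → 6
  σ[v='t']((T − π[v,a](ρ[a/b](ρ[v/x]((U ⋈[b=g] S)))))) → 2

== RESULT ==
v | a
t | 1
t | 5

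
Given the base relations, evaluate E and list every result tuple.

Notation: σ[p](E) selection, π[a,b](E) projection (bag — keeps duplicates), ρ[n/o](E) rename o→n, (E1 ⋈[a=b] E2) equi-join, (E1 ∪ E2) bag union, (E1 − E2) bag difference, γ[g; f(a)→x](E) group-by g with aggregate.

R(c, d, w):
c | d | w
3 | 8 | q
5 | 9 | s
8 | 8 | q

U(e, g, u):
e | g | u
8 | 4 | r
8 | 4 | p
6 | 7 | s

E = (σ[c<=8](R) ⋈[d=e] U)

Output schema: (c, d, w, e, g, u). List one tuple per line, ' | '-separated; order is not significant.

Per-node cardinality:
  R → 3
  σ[c<=8](R) → 3
  U → 3
  (σ[c<=8](R) ⋈[d=e] U) → 4

== RESULT ==
c | d | w | e | g | u
3 | 8 | q | 8 | 4 | p
3 | 8 | q | 8 | 4 | r
8 | 8 | q | 8 | 4 | p
8 | 8 | q | 8 | 4 | r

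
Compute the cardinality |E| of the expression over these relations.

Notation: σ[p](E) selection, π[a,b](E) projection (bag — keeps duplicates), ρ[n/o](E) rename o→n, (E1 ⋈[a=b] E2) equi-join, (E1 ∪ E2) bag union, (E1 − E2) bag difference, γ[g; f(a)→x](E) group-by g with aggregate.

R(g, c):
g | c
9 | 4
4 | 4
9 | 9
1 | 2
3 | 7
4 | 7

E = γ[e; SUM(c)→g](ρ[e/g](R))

Subexpression sizes:
  R → 6
  ρ[e/g](R) → 6
  γ[e; SUM(c)→g](ρ[e/g](R)) → 4

|E| = 4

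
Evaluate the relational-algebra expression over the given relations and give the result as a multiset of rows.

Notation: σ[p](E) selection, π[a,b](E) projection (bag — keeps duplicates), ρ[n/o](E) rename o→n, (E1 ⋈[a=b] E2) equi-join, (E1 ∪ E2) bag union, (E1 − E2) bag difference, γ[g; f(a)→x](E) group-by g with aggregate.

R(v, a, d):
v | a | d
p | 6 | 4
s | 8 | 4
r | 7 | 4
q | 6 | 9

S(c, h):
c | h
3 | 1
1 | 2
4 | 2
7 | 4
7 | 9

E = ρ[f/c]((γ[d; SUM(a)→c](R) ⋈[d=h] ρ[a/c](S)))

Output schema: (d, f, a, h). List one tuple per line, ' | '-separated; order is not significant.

Subexpression sizes:
  R → 4
  γ[d; SUM(a)→c](R) → 2
  S → 5
  ρ[a/c](S) → 5
  (γ[d; SUM(a)→c](R) ⋈[d=h] ρ[a/c](S)) → 2
  ρ[f/c]((γ[d; SUM(a)→c](R) ⋈[d=h] ρ[a/c](S))) → 2

== RESULT ==
d | f | a | h
4 | 21 | 7 | 4
9 | 6 | 7 | 9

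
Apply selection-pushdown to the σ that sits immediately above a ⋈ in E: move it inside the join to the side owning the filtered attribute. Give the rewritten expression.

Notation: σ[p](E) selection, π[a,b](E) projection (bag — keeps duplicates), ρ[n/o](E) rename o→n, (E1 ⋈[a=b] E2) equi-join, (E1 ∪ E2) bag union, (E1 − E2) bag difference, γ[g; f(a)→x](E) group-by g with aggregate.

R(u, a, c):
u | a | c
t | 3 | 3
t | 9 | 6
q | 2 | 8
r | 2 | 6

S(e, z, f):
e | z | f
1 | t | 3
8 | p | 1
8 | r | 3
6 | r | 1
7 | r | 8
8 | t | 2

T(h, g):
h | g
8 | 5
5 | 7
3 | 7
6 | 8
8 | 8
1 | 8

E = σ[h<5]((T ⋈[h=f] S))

σ filters on h, owned by the left side.
E' = (σ[h<5](T) ⋈[h=f] S)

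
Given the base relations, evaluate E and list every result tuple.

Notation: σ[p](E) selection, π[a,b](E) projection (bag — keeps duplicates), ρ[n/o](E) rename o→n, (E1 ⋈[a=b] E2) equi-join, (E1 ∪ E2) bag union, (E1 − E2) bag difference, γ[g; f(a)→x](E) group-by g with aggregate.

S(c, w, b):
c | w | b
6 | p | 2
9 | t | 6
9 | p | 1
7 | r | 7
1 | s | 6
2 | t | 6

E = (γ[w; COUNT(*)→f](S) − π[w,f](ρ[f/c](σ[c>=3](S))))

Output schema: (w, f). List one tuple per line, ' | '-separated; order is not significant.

Per-node cardinality:
  S → 6
  γ[w; COUNT(*)→f](S) → 4
  S → 6
  σ[c>=3](S) → 4
  ρ[f/c](σ[c>=3](S)) → 4
  π[w,f](ρ[f/c](σ[c>=3](S))) → 4
  (γ[w; COUNT(*)→f](S) − π[w,f](ρ[f/c](σ[c>=3](S)))) → 4

== RESULT ==
w | f
p | 2
r | 1
s | 1
t | 2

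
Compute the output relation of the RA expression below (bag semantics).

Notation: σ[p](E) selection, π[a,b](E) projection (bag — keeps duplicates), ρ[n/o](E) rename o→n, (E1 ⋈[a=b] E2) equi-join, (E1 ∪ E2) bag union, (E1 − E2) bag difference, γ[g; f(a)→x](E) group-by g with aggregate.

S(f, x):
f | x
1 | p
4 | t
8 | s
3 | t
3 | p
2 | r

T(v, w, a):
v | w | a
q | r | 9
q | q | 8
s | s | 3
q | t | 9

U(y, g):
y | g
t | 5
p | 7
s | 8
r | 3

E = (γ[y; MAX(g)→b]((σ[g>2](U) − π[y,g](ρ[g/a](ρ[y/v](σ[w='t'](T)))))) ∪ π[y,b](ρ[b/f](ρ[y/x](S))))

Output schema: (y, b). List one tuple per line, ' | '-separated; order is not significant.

Subexpression sizes:
  U → 4
  σ[g>2](U) → 4
  T → 4
  σ[w='t'](T) → 1
  ρ[y/v](σ[w='t'](T)) → 1
  ρ[g/a](ρ[y/v](σ[w='t'](T))) → 1
  π[y,g](ρ[g/a](ρ[y/v](σ[w='t'](T)))) → 1
  (σ[g>2](U) − π[y,g](ρ[g/a](ρ[y/v](σ[w='t'](T))))) → 4
  γ[y; MAX(g)→b]((σ[g>2](U) − π[y,g](ρ[g/a](ρ[y/v](σ[w='t'](T)))))) → 4
  S → 6
  ρ[y/x](S) → 6
  ρ[b/f](ρ[y/x](S)) → 6
  π[y,b](ρ[b/f](ρ[y/x](S))) → 6
  (γ[y; MAX(g)→b]((σ[g>2](U) − π[y,g](ρ[g/a](ρ[y/v](σ[w='t'](T)))))) ∪ π[y,b](ρ[b/f](ρ[y/x](S)))) → 10

== RESULT ==
y | b
p | 1
p | 3
p | 7
r | 2
r | 3
s | 8
s | 8
t | 3
t | 4
t | 5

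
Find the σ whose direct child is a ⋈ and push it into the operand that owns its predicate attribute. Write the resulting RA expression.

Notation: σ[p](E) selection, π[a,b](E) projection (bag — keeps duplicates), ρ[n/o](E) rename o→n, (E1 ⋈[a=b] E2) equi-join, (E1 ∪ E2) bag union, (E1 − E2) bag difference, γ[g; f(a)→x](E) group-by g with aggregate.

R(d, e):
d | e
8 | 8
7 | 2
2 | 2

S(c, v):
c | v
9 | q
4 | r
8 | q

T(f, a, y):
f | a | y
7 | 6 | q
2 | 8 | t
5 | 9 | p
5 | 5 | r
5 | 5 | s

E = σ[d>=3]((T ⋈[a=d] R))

σ filters on d, owned by the right side.
E' = (T ⋈[a=d] σ[d>=3](R))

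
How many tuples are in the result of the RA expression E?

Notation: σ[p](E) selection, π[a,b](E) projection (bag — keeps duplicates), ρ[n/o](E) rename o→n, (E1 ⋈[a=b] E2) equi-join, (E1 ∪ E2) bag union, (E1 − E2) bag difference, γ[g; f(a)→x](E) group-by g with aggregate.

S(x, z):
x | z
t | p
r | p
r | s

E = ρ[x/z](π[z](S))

Subexpression sizes:
  S → 3
  π[z](S) → 3
  ρ[x/z](π[z](S)) → 3

|E| = 3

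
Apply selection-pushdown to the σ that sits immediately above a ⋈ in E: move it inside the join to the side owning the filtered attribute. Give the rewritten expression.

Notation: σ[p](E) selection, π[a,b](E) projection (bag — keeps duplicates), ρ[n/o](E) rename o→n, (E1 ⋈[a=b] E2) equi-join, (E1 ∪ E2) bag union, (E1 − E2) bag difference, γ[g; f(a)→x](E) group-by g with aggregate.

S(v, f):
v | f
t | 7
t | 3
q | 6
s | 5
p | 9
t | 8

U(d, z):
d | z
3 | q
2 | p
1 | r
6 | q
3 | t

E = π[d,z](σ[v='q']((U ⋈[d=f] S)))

σ filters on v, owned by the right side.
E' = π[d,z]((U ⋈[d=f] σ[v='q'](S)))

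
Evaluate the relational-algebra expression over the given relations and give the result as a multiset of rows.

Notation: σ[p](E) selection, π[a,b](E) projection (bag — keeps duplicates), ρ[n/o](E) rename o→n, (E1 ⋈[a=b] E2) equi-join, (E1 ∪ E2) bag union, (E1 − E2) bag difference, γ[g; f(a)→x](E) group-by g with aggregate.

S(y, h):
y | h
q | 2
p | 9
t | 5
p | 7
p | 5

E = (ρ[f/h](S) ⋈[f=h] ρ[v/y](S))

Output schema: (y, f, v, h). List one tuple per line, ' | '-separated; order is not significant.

Per-node cardinality:
  S → 5
  ρ[f/h](S) → 5
  S → 5
  ρ[v/y](S) → 5
  (ρ[f/h](S) ⋈[f=h] ρ[v/y](S)) → 7

== RESULT ==
y | f | v | h
p | 5 | p | 5
p | 5 | t | 5
p | 7 | p | 7
p | 9 | p | 9
q | 2 | q | 2
t | 5 | p | 5
t | 5 | t | 5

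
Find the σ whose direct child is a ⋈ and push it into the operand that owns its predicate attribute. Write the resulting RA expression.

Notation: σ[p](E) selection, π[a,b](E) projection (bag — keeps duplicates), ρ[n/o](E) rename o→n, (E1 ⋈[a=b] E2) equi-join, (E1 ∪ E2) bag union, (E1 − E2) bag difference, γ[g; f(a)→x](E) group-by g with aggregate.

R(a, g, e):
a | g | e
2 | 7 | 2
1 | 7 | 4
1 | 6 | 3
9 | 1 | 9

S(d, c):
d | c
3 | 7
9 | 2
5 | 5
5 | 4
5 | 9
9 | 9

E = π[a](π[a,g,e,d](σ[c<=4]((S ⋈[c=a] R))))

σ filters on c, owned by the left side.
E' = π[a](π[a,g,e,d]((σ[c<=4](S) ⋈[c=a] R)))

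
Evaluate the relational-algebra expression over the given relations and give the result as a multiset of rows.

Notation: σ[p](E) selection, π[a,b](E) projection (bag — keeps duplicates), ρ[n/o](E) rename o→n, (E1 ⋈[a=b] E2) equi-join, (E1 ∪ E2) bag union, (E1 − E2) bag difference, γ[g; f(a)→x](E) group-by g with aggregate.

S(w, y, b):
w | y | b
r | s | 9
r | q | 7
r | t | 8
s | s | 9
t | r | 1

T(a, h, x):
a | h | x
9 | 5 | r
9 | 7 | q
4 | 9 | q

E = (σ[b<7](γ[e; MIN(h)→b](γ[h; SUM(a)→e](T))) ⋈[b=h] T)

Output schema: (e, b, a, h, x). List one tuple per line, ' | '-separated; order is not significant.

Per-node cardinality:
  T → 3
  γ[h; SUM(a)→e](T) → 3
  γ[e; MIN(h)→b](γ[h; SUM(a)→e](T)) → 2
  σ[b<7](γ[e; MIN(h)→b](γ[h; SUM(a)→e](T))) → 1
  T → 3
  (σ[b<7](γ[e; MIN(h)→b](γ[h; SUM(a)→e](T))) ⋈[b=h] T) → 1

== RESULT ==
e | b | a | h | x
9 | 5 | 9 | 5 | r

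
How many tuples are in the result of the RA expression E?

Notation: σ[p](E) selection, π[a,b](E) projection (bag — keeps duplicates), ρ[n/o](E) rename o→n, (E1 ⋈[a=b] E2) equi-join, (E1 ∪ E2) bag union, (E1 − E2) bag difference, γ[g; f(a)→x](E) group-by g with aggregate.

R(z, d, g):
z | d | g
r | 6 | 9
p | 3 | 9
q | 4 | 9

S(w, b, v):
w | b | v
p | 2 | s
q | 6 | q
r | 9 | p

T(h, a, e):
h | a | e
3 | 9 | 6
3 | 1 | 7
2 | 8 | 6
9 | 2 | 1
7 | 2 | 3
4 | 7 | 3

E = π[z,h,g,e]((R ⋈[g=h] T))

Row counts bottom-up:
  R → 3
  T → 6
  (R ⋈[g=h] T) → 3
  π[z,h,g,e]((R ⋈[g=h] T)) → 3

|E| = 3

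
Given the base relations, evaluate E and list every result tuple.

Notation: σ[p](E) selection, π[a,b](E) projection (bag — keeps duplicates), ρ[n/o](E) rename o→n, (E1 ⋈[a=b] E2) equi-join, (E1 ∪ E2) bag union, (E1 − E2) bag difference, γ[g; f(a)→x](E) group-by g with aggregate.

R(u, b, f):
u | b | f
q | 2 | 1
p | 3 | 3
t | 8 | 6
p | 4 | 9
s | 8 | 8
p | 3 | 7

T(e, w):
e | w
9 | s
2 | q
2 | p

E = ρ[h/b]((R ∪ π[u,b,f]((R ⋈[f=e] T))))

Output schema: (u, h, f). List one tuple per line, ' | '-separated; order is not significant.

Per-node cardinality:
  R → 6
  R → 6
  T → 3
  (R ⋈[f=e] T) → 1
  π[u,b,f]((R ⋈[f=e] T)) → 1
  (R ∪ π[u,b,f]((R ⋈[f=e] T))) → 7
  ρ[h/b]((R ∪ π[u,b,f]((R ⋈[f=e] T)))) → 7

== RESULT ==
u | h | f
p | 3 | 3
p | 3 | 7
p | 4 | 9
p | 4 | 9
q | 2 | 1
s | 8 | 8
t | 8 | 6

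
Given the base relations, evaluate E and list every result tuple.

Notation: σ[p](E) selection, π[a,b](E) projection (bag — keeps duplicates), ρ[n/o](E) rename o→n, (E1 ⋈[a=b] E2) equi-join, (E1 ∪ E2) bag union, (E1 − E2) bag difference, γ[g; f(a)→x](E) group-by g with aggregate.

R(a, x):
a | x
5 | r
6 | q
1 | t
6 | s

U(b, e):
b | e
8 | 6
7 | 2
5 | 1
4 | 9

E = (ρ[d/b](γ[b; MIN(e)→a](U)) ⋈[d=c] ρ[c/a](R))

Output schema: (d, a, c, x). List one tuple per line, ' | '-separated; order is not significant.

Per-node cardinality:
  U → 4
  γ[b; MIN(e)→a](U) → 4
  ρ[d/b](γ[b; MIN(e)→a](U)) → 4
  R → 4
  ρ[c/a](R) → 4
  (ρ[d/b](γ[b; MIN(e)→a](U)) ⋈[d=c] ρ[c/a](R)) → 1

== RESULT ==
d | a | c | x
5 | 1 | 5 | r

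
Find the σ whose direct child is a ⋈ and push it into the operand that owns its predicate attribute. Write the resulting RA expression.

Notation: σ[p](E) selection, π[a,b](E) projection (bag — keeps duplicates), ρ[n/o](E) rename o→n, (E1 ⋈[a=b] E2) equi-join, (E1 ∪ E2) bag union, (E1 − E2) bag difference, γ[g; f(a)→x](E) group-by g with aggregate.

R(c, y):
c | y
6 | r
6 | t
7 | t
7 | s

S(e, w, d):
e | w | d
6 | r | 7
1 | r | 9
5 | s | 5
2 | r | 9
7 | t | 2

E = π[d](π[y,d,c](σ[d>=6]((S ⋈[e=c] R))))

σ filters on d, owned by the left side.
E' = π[d](π[y,d,c]((σ[d>=6](S) ⋈[e=c] R)))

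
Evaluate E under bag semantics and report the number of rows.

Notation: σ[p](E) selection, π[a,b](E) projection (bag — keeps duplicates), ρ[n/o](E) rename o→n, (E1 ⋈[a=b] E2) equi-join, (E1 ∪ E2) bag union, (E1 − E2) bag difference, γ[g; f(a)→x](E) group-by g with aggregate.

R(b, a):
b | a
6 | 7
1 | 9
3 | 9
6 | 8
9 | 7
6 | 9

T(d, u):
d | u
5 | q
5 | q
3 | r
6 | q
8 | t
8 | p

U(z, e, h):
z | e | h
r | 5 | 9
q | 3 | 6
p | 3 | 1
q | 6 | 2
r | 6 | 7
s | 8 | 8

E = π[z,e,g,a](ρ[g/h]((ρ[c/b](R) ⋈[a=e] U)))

Stepwise |·|:
  R → 6
  ρ[c/b](R) → 6
  U → 6
  (ρ[c/b](R) ⋈[a=e] U) → 1
  ρ[g/h]((ρ[c/b](R) ⋈[a=e] U)) → 1
  π[z,e,g,a](ρ[g/h]((ρ[c/b](R) ⋈[a=e] U))) → 1

|E| = 1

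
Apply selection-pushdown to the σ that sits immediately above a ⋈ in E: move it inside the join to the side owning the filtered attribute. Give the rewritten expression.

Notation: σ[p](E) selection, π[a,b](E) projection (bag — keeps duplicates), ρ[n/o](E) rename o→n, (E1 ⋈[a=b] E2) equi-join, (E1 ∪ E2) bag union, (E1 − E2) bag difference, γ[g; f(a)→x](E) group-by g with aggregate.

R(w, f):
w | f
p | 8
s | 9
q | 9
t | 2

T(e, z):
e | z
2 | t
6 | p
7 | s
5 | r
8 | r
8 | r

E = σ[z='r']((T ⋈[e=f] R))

σ filters on z, owned by the left side.
E' = (σ[z='r'](T) ⋈[e=f] R)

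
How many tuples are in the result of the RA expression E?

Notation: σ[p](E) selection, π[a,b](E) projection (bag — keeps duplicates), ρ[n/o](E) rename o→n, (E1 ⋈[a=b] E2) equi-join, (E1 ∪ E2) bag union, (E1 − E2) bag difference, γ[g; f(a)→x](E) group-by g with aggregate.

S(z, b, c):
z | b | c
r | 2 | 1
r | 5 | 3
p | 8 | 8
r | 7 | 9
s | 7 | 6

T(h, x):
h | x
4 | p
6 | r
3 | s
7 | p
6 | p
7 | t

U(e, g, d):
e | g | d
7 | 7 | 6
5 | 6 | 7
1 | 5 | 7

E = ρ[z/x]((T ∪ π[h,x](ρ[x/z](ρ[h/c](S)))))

Stepwise |·|:
  T → 6
  S → 5
  ρ[h/c](S) → 5
  ρ[x/z](ρ[h/c](S)) → 5
  π[h,x](ρ[x/z](ρ[h/c](S))) → 5
  (T ∪ π[h,x](ρ[x/z](ρ[h/c](S)))) → 11
  ρ[z/x]((T ∪ π[h,x](ρ[x/z](ρ[h/c](S))))) → 11

|E| = 11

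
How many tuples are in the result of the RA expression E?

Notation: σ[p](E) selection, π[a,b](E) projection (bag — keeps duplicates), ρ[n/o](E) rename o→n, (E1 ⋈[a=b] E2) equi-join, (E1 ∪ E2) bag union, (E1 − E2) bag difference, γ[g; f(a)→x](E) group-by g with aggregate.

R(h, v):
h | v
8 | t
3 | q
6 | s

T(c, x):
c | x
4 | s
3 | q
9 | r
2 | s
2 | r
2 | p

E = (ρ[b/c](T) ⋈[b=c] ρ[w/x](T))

Stepwise |·|:
  T → 6
  ρ[b/c](T) → 6
  T → 6
  ρ[w/x](T) → 6
  (ρ[b/c](T) ⋈[b=c] ρ[w/x](T)) → 12

|E| = 12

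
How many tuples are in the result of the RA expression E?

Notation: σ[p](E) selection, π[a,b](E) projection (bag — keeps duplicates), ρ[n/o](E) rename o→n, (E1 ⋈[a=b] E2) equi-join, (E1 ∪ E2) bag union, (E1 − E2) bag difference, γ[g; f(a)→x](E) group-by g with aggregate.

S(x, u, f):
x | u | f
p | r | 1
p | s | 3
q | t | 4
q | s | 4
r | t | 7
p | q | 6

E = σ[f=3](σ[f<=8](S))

Subexpression sizes:
  S → 6
  σ[f<=8](S) → 6
  σ[f=3](σ[f<=8](S)) → 1

|E| = 1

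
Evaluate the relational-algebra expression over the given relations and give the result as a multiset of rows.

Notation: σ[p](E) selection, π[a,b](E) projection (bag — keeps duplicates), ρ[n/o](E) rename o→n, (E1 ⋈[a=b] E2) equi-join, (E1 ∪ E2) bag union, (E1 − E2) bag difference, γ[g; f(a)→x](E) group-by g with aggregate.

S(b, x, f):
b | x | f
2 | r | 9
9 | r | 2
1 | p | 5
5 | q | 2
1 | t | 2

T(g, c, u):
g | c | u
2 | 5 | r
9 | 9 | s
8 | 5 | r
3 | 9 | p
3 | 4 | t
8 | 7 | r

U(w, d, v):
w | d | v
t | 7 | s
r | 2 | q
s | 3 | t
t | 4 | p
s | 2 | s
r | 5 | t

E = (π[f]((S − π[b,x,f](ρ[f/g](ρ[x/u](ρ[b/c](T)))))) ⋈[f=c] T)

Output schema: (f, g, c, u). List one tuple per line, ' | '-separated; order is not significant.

Row counts bottom-up:
  S → 5
  T → 6
  ρ[b/c](T) → 6
  ρ[x/u](ρ[b/c](T)) → 6
  ρ[f/g](ρ[x/u](ρ[b/c](T))) → 6
  π[b,x,f](ρ[f/g](ρ[x/u](ρ[b/c](T)))) → 6
  (S − π[b,x,f](ρ[f/g](ρ[x/u](ρ[b/c](T))))) → 5
  π[f]((S − π[b,x,f](ρ[f/g](ρ[x/u](ρ[b/c](T)))))) → 5
  T → 6
  (π[f]((S − π[b,x,f](ρ[f/g](ρ[x/u](ρ[b/c](T)))))) ⋈[f=c] T) → 4

== RESULT ==
f | g | c | u
5 | 2 | 5 | r
5 | 8 | 5 | r
9 | 3 | 9 | p
9 | 9 | 9 | s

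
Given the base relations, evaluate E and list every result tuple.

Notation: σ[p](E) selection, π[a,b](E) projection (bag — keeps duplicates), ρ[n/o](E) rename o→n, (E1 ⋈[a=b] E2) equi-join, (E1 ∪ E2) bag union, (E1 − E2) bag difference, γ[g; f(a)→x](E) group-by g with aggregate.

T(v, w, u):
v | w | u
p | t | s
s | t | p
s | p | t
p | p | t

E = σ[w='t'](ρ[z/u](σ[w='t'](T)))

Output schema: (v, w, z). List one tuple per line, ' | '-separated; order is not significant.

Subexpression sizes:
  T → 4
  σ[w='t'](T) → 2
  ρ[z/u](σ[w='t'](T)) → 2
  σ[w='t'](ρ[z/u](σ[w='t'](T))) → 2

== RESULT ==
v | w | z
p | t | s
s | t | p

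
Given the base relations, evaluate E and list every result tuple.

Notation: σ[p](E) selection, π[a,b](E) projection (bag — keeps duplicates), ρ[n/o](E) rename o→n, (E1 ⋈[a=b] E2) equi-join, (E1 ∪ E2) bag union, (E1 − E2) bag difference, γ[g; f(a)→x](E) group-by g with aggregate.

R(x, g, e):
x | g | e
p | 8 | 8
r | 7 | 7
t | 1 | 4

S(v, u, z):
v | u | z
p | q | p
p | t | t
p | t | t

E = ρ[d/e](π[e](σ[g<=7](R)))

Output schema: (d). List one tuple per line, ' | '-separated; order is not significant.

Stepwise |·|:
  R → 3
  σ[g<=7](R) → 2
  π[e](σ[g<=7](R)) → 2
  ρ[d/e](π[e](σ[g<=7](R))) → 2

== RESULT ==
d
4
7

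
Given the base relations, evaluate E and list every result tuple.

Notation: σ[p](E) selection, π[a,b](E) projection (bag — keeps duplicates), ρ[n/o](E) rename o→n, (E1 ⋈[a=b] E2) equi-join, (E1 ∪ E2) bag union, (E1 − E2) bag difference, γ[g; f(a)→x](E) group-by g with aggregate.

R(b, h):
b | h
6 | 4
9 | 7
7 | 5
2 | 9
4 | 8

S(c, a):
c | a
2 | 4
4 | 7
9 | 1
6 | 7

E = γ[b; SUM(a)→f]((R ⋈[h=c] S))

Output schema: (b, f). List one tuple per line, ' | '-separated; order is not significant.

Per-node cardinality:
  R → 5
  S → 4
  (R ⋈[h=c] S) → 2
  γ[b; SUM(a)→f]((R ⋈[h=c] S)) → 2

== RESULT ==
b | f
2 | 1
6 | 7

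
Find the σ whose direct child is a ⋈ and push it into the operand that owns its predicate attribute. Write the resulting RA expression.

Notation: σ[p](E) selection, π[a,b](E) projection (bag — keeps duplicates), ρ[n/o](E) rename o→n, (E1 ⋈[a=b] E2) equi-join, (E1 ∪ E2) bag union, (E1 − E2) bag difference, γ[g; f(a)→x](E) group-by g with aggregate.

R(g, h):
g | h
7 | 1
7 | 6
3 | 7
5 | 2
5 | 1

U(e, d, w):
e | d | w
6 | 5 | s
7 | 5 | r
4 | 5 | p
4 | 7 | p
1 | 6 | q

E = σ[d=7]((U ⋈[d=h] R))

σ filters on d, owned by the left side.
E' = (σ[d=7](U) ⋈[d=h] R)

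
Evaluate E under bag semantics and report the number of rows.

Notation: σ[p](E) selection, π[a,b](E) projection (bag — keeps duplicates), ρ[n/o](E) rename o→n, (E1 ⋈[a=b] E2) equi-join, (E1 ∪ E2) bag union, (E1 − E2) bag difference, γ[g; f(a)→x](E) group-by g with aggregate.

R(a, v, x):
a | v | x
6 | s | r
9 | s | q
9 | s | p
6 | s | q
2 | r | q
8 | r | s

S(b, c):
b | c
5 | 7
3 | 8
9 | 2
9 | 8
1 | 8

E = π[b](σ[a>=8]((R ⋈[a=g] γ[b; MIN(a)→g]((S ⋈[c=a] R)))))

Stepwise |·|:
  R → 6
  S → 5
  R → 6
  (S ⋈[c=a] R) → 4
  γ[b; MIN(a)→g]((S ⋈[c=a] R)) → 3
  (R ⋈[a=g] γ[b; MIN(a)→g]((S ⋈[c=a] R))) → 3
  σ[a>=8]((R ⋈[a=g] γ[b; MIN(a)→g]((S ⋈[c=a] R)))) → 2
  π[b](σ[a>=8]((R ⋈[a=g] γ[b; MIN(a)→g]((S ⋈[c=a] R))))) → 2

|E| = 2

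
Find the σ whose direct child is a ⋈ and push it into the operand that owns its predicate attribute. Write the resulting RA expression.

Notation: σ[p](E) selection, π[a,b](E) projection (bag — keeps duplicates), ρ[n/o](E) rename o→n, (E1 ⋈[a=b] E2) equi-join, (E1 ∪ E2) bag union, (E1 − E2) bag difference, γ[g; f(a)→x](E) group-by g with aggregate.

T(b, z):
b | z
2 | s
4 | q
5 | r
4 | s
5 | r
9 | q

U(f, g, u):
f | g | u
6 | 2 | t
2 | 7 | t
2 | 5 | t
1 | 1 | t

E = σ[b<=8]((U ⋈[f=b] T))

σ filters on b, owned by the right side.
E' = (U ⋈[f=b] σ[b<=8](T))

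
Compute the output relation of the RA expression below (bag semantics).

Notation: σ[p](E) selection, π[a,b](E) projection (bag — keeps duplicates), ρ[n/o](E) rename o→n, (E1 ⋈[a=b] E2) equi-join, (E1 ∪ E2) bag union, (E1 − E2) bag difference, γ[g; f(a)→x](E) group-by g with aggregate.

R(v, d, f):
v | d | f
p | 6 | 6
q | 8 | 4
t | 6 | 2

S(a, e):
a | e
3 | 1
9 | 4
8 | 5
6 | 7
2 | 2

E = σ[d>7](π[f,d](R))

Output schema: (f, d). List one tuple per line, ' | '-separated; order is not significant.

Subexpression sizes:
  R → 3
  π[f,d](R) → 3
  σ[d>7](π[f,d](R)) → 1

== RESULT ==
f | d
4 | 8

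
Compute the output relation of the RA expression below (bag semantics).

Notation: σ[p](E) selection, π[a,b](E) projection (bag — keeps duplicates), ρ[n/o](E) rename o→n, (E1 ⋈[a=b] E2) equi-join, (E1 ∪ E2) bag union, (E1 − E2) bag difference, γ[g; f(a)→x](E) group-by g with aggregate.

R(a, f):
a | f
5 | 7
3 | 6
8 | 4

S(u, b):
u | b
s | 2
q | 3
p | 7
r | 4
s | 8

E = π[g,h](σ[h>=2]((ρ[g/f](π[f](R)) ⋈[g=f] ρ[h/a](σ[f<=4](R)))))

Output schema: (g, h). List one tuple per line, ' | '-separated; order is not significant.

Stepwise |·|:
  R → 3
  π[f](R) → 3
  ρ[g/f](π[f](R)) → 3
  R → 3
  σ[f<=4](R) → 1
  ρ[h/a](σ[f<=4](R)) → 1
  (ρ[g/f](π[f](R)) ⋈[g=f] ρ[h/a](σ[f<=4](R))) → 1
  σ[h>=2]((ρ[g/f](π[f](R)) ⋈[g=f] ρ[h/a](σ[f<=4](R)))) → 1
  π[g,h](σ[h>=2]((ρ[g/f](π[f](R)) ⋈[g=f] ρ[h/a](σ[f<=4](R))))) → 1

== RESULT ==
g | h
4 | 8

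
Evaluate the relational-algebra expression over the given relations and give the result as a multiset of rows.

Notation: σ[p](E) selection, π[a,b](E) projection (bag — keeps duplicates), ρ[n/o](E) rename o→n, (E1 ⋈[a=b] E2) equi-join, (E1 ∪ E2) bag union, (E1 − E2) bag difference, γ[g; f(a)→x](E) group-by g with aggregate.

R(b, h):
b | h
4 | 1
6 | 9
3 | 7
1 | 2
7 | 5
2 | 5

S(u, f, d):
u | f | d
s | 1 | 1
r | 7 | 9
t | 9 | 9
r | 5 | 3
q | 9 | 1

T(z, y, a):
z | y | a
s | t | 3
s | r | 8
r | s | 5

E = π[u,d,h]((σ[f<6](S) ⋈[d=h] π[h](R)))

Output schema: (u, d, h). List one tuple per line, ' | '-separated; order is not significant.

Per-node cardinality:
  S → 5
  σ[f<6](S) → 2
  R → 6
  π[h](R) → 6
  (σ[f<6](S) ⋈[d=h] π[h](R)) → 1
  π[u,d,h]((σ[f<6](S) ⋈[d=h] π[h](R))) → 1

== RESULT ==
u | d | h
s | 1 | 1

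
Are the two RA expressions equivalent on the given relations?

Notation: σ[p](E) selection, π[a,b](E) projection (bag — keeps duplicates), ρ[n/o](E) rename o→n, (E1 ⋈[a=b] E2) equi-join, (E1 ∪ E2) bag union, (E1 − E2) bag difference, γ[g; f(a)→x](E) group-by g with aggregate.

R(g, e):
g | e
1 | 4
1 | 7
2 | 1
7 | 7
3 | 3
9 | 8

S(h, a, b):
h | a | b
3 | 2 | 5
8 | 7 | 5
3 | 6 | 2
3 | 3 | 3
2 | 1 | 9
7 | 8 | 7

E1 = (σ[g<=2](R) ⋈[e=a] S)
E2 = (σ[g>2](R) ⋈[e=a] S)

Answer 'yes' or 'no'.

E1 subexpression sizes:
  R → 6
  σ[g<=2](R) → 3
  S → 6
  (σ[g<=2](R) ⋈[e=a] S) → 2
E2 subexpression sizes:
  R → 6
  σ[g>2](R) → 3
  S → 6
  (σ[g>2](R) ⋈[e=a] S) → 3

E1 result:
g | e | h | a | b
1 | 7 | 8 | 7 | 5
2 | 1 | 2 | 1 | 9
E2 result:
g | e | h | a | b
3 | 3 | 3 | 3 | 3
7 | 7 | 8 | 7 | 5
9 | 8 | 7 | 8 | 7
Witness: (2, 1, 2, 1, 9) appears 1× in E1 but 0× in E2.

no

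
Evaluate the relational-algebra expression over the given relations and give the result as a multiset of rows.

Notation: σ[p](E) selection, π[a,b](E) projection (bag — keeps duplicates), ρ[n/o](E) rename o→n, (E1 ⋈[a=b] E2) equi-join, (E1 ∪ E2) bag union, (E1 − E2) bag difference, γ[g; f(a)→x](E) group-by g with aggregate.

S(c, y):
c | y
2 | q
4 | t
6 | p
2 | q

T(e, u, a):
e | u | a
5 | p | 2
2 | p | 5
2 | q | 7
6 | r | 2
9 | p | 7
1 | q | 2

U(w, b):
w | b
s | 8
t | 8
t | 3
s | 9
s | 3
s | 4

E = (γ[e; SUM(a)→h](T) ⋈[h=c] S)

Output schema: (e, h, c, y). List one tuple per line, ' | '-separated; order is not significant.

Stepwise |·|:
  T → 6
  γ[e; SUM(a)→h](T) → 5
  S → 4
  (γ[e; SUM(a)→h](T) ⋈[h=c] S) → 6

== RESULT ==
e | h | c | y
1 | 2 | 2 | q
1 | 2 | 2 | q
5 | 2 | 2 | q
5 | 2 | 2 | q
6 | 2 | 2 | q
6 | 2 | 2 | q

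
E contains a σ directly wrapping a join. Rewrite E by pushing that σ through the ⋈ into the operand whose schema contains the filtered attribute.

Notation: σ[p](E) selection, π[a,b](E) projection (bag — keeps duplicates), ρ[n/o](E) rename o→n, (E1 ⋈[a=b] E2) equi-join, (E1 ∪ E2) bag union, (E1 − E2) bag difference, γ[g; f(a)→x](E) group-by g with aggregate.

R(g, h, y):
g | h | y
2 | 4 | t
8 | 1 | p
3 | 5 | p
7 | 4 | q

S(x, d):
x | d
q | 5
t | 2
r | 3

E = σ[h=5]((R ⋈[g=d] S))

σ filters on h, owned by the left side.
E' = (σ[h=5](R) ⋈[g=d] S)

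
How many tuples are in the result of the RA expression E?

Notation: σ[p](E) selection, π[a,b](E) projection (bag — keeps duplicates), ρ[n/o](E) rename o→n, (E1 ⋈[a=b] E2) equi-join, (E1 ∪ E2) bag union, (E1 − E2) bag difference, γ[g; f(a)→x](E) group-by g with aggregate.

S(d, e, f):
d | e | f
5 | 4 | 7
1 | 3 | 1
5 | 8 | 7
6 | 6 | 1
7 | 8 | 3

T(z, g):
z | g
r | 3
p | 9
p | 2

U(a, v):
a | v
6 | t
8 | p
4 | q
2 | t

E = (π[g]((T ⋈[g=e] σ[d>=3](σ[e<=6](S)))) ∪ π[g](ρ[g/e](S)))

Row counts bottom-up:
  T → 3
  S → 5
  σ[e<=6](S) → 3
  σ[d>=3](σ[e<=6](S)) → 2
  (T ⋈[g=e] σ[d>=3](σ[e<=6](S))) → 0
  π[g]((T ⋈[g=e] σ[d>=3](σ[e<=6](S)))) → 0
  S → 5
  ρ[g/e](S) → 5
  π[g](ρ[g/e](S)) → 5
  (π[g]((T ⋈[g=e] σ[d>=3](σ[e<=6](S)))) ∪ π[g](ρ[g/e](S))) → 5

|E| = 5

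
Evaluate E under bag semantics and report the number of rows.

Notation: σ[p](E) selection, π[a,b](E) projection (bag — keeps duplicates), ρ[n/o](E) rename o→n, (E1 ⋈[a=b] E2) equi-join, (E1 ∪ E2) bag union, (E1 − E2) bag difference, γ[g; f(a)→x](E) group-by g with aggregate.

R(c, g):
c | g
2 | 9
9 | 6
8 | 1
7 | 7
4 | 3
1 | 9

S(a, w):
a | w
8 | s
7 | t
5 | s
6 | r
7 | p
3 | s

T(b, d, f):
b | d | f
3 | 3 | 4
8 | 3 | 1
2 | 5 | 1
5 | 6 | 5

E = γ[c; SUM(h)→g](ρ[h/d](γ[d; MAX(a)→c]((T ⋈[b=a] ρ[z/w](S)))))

Stepwise |·|:
  T → 4
  S → 6
  ρ[z/w](S) → 6
  (T ⋈[b=a] ρ[z/w](S)) → 3
  γ[d; MAX(a)→c]((T ⋈[b=a] ρ[z/w](S))) → 2
  ρ[h/d](γ[d; MAX(a)→c]((T ⋈[b=a] ρ[z/w](S)))) → 2
  γ[c; SUM(h)→g](ρ[h/d](γ[d; MAX(a)→c]((T ⋈[b=a] ρ[z/w](S))))) → 2

|E| = 2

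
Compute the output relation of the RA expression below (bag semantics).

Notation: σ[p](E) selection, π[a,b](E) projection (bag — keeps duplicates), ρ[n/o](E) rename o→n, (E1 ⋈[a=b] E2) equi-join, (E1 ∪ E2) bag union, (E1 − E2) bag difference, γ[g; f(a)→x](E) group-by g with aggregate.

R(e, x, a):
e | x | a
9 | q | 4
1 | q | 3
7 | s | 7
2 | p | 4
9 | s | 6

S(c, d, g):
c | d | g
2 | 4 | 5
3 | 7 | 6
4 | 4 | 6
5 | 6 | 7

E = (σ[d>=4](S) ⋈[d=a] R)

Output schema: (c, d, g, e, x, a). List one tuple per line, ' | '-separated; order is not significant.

Per-node cardinality:
  S → 4
  σ[d>=4](S) → 4
  R → 5
  (σ[d>=4](S) ⋈[d=a] R) → 6

== RESULT ==
c | d | g | e | x | a
2 | 4 | 5 | 2 | p | 4
2 | 4 | 5 | 9 | q | 4
3 | 7 | 6 | 7 | s | 7
4 | 4 | 6 | 2 | p | 4
4 | 4 | 6 | 9 | q | 4
5 | 6 | 7 | 9 | s | 6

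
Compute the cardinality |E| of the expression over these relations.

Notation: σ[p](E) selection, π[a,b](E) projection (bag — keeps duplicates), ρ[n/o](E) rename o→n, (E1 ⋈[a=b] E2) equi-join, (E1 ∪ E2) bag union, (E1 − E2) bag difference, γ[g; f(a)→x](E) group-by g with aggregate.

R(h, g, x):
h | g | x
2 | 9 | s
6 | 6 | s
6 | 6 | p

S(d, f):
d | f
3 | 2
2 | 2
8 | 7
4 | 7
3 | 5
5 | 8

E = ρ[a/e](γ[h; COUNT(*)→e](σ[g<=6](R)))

Stepwise |·|:
  R → 3
  σ[g<=6](R) → 2
  γ[h; COUNT(*)→e](σ[g<=6](R)) → 1
  ρ[a/e](γ[h; COUNT(*)→e](σ[g<=6](R))) → 1

|E| = 1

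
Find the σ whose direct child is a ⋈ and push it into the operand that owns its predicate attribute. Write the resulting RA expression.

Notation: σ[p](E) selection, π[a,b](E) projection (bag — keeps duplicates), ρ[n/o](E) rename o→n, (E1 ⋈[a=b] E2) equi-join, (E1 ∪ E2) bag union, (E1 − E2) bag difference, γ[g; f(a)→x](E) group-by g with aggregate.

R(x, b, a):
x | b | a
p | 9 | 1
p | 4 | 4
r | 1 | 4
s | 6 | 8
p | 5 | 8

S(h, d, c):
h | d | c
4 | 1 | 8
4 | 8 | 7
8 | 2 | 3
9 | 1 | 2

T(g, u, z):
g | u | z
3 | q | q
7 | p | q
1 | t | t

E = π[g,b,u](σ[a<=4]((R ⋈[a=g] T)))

σ filters on a, owned by the left side.
E' = π[g,b,u]((σ[a<=4](R) ⋈[a=g] T))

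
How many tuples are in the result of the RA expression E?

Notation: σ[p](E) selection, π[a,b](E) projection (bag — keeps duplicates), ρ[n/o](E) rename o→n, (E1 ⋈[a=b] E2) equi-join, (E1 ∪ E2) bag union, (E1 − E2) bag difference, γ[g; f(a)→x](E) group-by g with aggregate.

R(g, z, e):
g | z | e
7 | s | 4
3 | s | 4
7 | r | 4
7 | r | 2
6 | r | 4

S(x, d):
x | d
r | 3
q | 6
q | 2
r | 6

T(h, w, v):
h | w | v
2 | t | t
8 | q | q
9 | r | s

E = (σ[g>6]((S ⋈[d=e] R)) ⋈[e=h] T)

Subexpression sizes:
  S → 4
  R → 5
  (S ⋈[d=e] R) → 1
  σ[g>6]((S ⋈[d=e] R)) → 1
  T → 3
  (σ[g>6]((S ⋈[d=e] R)) ⋈[e=h] T) → 1

|E| = 1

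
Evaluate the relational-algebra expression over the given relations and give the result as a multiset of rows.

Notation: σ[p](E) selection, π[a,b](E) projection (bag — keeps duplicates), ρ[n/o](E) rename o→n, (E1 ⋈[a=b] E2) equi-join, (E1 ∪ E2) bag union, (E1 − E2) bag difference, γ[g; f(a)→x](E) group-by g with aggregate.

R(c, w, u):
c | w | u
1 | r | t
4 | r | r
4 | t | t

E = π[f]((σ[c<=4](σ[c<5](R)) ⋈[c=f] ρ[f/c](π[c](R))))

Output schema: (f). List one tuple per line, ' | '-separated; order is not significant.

Row counts bottom-up:
  R → 3
  σ[c<5](R) → 3
  σ[c<=4](σ[c<5](R)) → 3
  R → 3
  π[c](R) → 3
  ρ[f/c](π[c](R)) → 3
  (σ[c<=4](σ[c<5](R)) ⋈[c=f] ρ[f/c](π[c](R))) → 5
  π[f]((σ[c<=4](σ[c<5](R)) ⋈[c=f] ρ[f/c](π[c](R)))) → 5

== RESULT ==
f
1
4
4
4
4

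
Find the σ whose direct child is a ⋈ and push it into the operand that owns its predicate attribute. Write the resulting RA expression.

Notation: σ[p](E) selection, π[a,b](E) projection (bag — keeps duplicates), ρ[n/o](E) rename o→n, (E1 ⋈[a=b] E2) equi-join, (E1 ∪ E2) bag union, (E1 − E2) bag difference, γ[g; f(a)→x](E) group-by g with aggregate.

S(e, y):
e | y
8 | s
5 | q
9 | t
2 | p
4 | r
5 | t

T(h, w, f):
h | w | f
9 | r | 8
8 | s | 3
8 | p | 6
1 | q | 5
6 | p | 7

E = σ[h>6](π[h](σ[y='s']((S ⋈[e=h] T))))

σ filters on y, owned by the left side.
E' = σ[h>6](π[h]((σ[y='s'](S) ⋈[e=h] T)))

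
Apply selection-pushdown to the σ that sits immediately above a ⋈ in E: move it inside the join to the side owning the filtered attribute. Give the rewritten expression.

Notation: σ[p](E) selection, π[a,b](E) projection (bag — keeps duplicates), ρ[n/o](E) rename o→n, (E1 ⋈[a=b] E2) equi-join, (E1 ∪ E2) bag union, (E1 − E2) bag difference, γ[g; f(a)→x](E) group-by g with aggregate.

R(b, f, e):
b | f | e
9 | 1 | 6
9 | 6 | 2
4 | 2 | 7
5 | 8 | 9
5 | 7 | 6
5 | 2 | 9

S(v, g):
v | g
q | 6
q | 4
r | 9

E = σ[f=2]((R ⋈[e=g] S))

σ filters on f, owned by the left side.
E' = (σ[f=2](R) ⋈[e=g] S)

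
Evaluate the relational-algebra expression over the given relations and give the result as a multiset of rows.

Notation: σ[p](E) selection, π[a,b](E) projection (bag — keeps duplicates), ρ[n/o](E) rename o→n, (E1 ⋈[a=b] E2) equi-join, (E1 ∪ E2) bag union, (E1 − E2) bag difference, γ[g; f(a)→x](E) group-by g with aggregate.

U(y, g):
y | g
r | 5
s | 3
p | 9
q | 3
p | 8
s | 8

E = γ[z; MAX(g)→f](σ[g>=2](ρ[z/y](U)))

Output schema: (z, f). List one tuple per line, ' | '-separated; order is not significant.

Per-node cardinality:
  U → 6
  ρ[z/y](U) → 6
  σ[g>=2](ρ[z/y](U)) → 6
  γ[z; MAX(g)→f](σ[g>=2](ρ[z/y](U))) → 4

== RESULT ==
z | f
p | 9
q | 3
r | 5
s | 8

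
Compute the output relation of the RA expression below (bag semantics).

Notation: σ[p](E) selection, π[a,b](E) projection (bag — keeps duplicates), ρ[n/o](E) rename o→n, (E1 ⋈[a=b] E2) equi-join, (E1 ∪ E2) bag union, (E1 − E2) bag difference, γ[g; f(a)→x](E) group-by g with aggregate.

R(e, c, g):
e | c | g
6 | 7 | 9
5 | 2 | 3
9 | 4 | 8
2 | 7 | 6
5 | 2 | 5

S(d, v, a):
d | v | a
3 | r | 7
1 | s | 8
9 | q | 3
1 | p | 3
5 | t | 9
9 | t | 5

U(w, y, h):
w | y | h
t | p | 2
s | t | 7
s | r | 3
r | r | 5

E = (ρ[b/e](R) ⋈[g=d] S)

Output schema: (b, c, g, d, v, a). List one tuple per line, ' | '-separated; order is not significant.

Row counts bottom-up:
  R → 5
  ρ[b/e](R) → 5
  S → 6
  (ρ[b/e](R) ⋈[g=d] S) → 4

== RESULT ==
b | c | g | d | v | a
5 | 2 | 3 | 3 | r | 7
5 | 2 | 5 | 5 | t | 9
6 | 7 | 9 | 9 | q | 3
6 | 7 | 9 | 9 | t | 5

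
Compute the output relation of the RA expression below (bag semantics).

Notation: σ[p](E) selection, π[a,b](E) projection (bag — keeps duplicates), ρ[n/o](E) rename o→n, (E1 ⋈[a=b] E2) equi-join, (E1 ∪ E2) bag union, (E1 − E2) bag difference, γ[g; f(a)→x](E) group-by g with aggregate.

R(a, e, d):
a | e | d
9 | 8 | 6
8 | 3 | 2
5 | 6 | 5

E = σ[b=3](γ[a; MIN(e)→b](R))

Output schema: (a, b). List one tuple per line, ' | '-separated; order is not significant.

Subexpression sizes:
  R → 3
  γ[a; MIN(e)→b](R) → 3
  σ[b=3](γ[a; MIN(e)→b](R)) → 1

== RESULT ==
a | b
8 | 3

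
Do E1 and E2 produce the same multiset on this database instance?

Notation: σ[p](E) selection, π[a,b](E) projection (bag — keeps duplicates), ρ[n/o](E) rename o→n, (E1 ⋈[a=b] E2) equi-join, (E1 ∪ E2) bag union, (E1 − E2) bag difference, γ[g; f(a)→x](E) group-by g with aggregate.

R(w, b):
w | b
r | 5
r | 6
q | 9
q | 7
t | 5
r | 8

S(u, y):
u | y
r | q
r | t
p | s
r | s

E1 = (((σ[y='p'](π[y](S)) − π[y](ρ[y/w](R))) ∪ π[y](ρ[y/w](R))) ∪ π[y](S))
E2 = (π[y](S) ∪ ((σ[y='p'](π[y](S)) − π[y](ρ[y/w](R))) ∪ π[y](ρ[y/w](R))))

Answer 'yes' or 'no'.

E1 stepwise |·|:
  S → 4
  π[y](S) → 4
  σ[y='p'](π[y](S)) → 0
  R → 6
  ρ[y/w](R) → 6
  π[y](ρ[y/w](R)) → 6
  (σ[y='p'](π[y](S)) − π[y](ρ[y/w](R))) → 0
  R → 6
  ρ[y/w](R) → 6
  π[y](ρ[y/w](R)) → 6
  ((σ[y='p'](π[y](S)) − π[y](ρ[y/w](R))) ∪ π[y](ρ[y/w](R))) → 6
  S → 4
  π[y](S) → 4
  (((σ[y='p'](π[y](S)) − π[y](ρ[y/w](R))) ∪ π[y](ρ[y/w](R))) ∪ π[y](S)) → 10
E2 stepwise |·|:
  S → 4
  π[y](S) → 4
  S → 4
  π[y](S) → 4
  σ[y='p'](π[y](S)) → 0
  R → 6
  ρ[y/w](R) → 6
  π[y](ρ[y/w](R)) → 6
  (σ[y='p'](π[y](S)) − π[y](ρ[y/w](R))) → 0
  R → 6
  ρ[y/w](R) → 6
  π[y](ρ[y/w](R)) → 6
  ((σ[y='p'](π[y](S)) − π[y](ρ[y/w](R))) ∪ π[y](ρ[y/w](R))) → 6
  (π[y](S) ∪ ((σ[y='p'](π[y](S)) − π[y](ρ[y/w](R))) ∪ π[y](ρ[y/w](R)))) → 10

E1 and E2 produce the same multiset:
y
q
q
q
r
r
r
s
s
t
t

yes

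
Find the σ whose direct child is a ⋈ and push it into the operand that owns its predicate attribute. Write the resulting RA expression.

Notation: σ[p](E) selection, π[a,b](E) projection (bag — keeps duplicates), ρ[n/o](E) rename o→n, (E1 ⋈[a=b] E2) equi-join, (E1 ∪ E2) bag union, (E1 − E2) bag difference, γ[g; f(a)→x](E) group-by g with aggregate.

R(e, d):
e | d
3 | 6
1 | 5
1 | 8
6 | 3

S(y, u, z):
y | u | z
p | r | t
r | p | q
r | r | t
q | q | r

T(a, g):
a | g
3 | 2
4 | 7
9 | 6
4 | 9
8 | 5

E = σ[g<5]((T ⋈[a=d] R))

σ filters on g, owned by the left side.
E' = (σ[g<5](T) ⋈[a=d] R)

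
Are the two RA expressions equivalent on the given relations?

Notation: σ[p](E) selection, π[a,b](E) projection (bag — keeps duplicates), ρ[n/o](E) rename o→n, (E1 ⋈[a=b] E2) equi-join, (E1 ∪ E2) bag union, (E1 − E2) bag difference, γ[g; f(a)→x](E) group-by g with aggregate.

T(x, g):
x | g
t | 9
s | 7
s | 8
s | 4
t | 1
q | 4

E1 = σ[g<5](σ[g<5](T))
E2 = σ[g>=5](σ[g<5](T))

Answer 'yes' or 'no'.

E1 per-node cardinality:
  T → 6
  σ[g<5](T) → 3
  σ[g<5](σ[g<5](T)) → 3
E2 per-node cardinality:
  T → 6
  σ[g<5](T) → 3
  σ[g>=5](σ[g<5](T)) → 0

E1 result:
x | g
q | 4
s | 4
t | 1
E2 result:
x | g
(0 rows)
Witness: ('s', 4) appears 1× in E1 but 0× in E2.

no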